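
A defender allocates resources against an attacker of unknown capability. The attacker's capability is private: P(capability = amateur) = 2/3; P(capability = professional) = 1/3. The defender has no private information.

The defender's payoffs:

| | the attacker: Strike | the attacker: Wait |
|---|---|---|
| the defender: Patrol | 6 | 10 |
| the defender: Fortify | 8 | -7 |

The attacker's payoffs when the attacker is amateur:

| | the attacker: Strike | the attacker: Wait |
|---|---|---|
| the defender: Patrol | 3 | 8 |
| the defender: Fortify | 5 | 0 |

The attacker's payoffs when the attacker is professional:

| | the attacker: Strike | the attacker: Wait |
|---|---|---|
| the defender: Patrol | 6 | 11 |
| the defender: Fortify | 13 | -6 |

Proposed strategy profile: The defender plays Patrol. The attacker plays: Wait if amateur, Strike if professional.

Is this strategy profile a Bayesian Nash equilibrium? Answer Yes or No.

No

The defender plays Patrol: E[Patrol] = 2/3·(10) + 1/3·(6) = 26/3; E[Fortify] = -2. Best-responding. ✓
The attacker (capability amateur), facing Patrol: Strike gives 3, Wait gives 8. Proposed Wait is best. ✓
The attacker (capability professional), facing Patrol: Strike gives 6, Wait gives 11. Proposed Strike is not best — profitable deviation exists. ✗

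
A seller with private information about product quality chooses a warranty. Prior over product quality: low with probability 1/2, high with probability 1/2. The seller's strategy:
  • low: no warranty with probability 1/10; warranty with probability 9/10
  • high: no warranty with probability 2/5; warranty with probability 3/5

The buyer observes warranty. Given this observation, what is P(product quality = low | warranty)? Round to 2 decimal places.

P(warranty) = (1/2)·(9/10) + (1/2)·(3/5) = 3/4
P(low | warranty) = ((1/2)·(9/10)) / (3/4) = (9/20) / (3/4) = 3/5

0.60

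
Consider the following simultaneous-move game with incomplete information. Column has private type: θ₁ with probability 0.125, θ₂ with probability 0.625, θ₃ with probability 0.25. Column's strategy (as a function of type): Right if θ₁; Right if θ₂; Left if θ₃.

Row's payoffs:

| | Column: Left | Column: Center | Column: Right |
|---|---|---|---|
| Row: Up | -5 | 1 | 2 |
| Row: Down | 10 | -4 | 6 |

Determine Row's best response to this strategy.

E[Up] = 0.125·(2) + 0.625·(2) + 0.25·(-5) = 0.25
E[Down] = 0.125·(6) + 0.625·(6) + 0.25·(10) = 7
Best response: Down (7 is the largest).

Down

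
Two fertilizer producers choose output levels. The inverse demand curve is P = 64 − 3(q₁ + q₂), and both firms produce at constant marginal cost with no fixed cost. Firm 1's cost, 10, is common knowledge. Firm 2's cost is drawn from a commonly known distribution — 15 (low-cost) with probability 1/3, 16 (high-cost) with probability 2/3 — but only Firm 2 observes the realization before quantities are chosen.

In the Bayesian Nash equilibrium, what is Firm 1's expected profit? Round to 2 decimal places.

Firm 2 with cost c maximizes (64 − 3(q₁+q₂) − c)·q₂, giving q₂(c) = (64 − c − 3q₁)/6.
E[c₂] = 1/3·15 + 2/3·16 = 15.6667
Firm 1's FOC against E[q₂] yields q₁ = (64 − 2·10 + E[c₂])/9 = (64 − 20 + 15.6667)/9 = 6.62963.
E[P] = 64 − 3·(q₁ + E[q₂]) = 29.8889; Firm 1's expected profit = (E[P] − 10)·q₁ = (29.8889 − 10)·6.62963 = 131.856.

131.86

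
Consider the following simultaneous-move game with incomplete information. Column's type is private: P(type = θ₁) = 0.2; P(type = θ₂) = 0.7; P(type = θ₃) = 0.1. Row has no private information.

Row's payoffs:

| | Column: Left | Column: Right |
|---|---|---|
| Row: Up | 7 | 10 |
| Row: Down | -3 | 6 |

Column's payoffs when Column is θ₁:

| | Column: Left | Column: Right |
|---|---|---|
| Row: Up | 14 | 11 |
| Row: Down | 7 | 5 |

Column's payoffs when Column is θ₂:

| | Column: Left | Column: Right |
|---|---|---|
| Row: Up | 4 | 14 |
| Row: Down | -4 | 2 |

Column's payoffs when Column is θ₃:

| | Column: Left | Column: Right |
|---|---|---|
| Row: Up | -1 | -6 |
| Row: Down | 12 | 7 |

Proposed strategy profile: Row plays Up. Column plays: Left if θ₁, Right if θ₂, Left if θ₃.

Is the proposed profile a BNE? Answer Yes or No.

Row plays Up: E[Up] = 0.2·(7) + 0.7·(10) + 0.1·(7) = 9.1; E[Down] = 3.3. Best-responding. ✓
Column (type θ₁), facing Up: Left gives 14, Right gives 11. Proposed Left is best. ✓
Column (type θ₂), facing Up: Left gives 4, Right gives 14. Proposed Right is best. ✓
Column (type θ₃), facing Up: Left gives -1, Right gives -6. Proposed Left is best. ✓

Yes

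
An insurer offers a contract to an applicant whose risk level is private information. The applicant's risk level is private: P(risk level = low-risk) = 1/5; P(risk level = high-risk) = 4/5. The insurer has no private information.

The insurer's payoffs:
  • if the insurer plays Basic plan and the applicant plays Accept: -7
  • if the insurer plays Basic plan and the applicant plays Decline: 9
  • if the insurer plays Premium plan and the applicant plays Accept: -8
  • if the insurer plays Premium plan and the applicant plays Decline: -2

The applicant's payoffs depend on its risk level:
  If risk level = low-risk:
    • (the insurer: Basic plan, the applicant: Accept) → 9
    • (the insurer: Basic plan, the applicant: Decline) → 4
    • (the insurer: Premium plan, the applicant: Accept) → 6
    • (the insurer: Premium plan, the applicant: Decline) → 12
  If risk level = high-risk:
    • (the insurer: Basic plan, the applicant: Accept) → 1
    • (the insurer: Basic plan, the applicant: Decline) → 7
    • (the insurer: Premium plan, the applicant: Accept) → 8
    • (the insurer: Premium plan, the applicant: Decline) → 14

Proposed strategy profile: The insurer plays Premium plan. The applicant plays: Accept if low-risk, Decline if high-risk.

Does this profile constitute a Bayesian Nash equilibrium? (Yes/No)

No

The insurer plays Premium plan: E[Premium plan] = 1/5·(-8) + 4/5·(-2) = -16/5; E[Basic plan] = 29/5. Not best-responding. ✗
The applicant (risk level low-risk), facing Premium plan: Accept gives 6, Decline gives 12. Proposed Accept is not best — profitable deviation exists. ✗
The applicant (risk level high-risk), facing Premium plan: Accept gives 8, Decline gives 14. Proposed Decline is best. ✓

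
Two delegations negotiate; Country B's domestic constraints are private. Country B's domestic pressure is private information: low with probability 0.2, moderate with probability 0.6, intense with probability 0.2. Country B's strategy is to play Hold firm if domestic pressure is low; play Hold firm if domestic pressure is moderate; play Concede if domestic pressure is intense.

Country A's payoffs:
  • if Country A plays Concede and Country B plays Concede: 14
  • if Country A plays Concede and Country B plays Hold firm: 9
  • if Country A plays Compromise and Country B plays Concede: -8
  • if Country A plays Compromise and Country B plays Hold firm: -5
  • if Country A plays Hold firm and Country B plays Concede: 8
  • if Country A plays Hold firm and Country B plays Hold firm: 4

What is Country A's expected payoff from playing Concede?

10

Take the expectation over Country B's domestic pressure, weighting each type's action by its prior probability.
E[Concede] = 0.2·9 + 0.6·9 + 0.2·14 = 1.8 + 5.4 + 2.8 = 10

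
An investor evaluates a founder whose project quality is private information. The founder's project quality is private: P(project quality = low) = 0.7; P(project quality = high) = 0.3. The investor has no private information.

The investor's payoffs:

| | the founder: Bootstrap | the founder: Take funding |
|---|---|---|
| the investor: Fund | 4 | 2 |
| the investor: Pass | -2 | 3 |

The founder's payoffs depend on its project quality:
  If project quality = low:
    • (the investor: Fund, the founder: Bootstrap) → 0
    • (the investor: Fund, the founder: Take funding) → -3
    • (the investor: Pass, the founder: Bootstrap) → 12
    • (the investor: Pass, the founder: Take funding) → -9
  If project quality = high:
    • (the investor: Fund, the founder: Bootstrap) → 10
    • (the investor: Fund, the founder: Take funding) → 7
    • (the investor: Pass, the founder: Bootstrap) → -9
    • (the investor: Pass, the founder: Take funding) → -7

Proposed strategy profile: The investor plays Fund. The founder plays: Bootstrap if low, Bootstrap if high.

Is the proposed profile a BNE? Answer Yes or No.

The investor plays Fund: E[Fund] = 0.7·(4) + 0.3·(4) = 4; E[Pass] = -2. Best-responding. ✓
The founder (project quality low), facing Fund: Bootstrap gives 0, Take funding gives -3. Proposed Bootstrap is best. ✓
The founder (project quality high), facing Fund: Bootstrap gives 10, Take funding gives 7. Proposed Bootstrap is best. ✓

Yes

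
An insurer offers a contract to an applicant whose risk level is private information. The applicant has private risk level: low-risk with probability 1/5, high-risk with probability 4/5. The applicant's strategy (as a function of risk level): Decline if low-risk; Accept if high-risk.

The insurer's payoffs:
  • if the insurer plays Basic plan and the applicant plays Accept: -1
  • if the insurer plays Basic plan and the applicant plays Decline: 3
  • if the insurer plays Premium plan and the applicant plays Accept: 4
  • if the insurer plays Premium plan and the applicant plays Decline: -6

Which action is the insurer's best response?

Premium plan

E[Basic plan] = 1/5·(3) + 4/5·(-1) = -1/5
E[Premium plan] = 1/5·(-6) + 4/5·(4) = 2
Best response: Premium plan (2 is the largest).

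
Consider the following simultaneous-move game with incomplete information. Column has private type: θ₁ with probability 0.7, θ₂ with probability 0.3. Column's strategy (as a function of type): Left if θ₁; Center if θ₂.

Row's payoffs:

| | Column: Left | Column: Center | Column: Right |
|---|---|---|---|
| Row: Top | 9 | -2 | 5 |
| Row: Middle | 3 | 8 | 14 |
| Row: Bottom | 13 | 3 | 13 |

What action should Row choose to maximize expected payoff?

Compute Row's expected payoff for each action, taking the expectation over Column's type.
E[Top] = 0.7·(9) + 0.3·(-2) = 5.7
E[Middle] = 0.7·(3) + 0.3·(8) = 4.5
E[Bottom] = 0.7·(13) + 0.3·(3) = 10
Best response: Bottom (10 is the largest).

Bottom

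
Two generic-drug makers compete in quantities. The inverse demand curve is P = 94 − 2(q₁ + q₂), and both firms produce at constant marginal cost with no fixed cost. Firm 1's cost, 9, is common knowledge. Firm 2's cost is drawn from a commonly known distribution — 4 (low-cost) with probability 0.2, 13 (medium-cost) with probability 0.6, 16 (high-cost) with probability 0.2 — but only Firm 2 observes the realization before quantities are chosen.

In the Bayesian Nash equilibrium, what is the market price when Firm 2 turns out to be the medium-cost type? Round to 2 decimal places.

38.87

Type-c best response for Firm 2: q₂(c) = (94 − c)/4 − q₁/2.
Firm 1 maximizes expected profit; its first-order condition is 94 − 4q₁ − 2E[q₂] − 9 = 0.
Substituting E[q₂] and solving: E[c₂] = 11.8, so q₁ = (94 − 2·9 + 11.8)/6 = 14.6333.
q₂(medium-cost) = 12.9333, so P = 94 − 2·(14.6333 + 12.9333) = 38.8667.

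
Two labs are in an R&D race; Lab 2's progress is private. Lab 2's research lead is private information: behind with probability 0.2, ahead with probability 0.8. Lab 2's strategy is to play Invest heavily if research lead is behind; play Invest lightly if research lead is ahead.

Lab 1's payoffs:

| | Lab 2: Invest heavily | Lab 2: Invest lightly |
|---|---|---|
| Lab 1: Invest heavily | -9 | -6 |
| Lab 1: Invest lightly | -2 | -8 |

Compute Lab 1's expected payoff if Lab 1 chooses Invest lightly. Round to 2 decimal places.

Take the expectation over Lab 2's research lead, weighting each type's action by its prior probability.
E[Invest lightly] = 0.2·(-2) + 0.8·(-8) = (-0.4) + (-6.4) = -6.8

-6.80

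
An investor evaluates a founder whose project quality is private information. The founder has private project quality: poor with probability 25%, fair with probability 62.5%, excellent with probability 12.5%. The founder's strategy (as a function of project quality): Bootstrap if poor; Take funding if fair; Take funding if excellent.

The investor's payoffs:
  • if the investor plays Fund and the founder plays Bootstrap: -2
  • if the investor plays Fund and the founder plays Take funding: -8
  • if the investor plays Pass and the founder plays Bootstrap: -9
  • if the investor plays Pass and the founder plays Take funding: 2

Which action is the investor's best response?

E[Fund] = 0.25·(-2) + 0.625·(-8) + 0.125·(-8) = -6.5
E[Pass] = 0.25·(-9) + 0.625·(2) + 0.125·(2) = -0.75
Best response: Pass (-0.75 is the largest).

Pass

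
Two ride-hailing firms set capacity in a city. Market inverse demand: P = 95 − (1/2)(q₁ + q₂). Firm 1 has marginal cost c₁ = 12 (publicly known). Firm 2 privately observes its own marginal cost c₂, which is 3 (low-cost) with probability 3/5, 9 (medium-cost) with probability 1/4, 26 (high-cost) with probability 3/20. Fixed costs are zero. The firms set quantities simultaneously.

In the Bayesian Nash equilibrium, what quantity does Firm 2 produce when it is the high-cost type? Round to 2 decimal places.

42.68

Type-c best response for Firm 2: q₂(c) = (95 − c) − q₁/2.
Firm 1 maximizes expected profit; its first-order condition is 95 − q₁ − (1/2)E[q₂] − 12 = 0.
Substituting E[q₂] and solving: E[c₂] = 7.95, so q₁ = (95 − 2·12 + 7.95)/(3/2) = 52.6333.
q₂(high-cost) = (95 − 26 − (1/2)·52.6333) = 42.6833.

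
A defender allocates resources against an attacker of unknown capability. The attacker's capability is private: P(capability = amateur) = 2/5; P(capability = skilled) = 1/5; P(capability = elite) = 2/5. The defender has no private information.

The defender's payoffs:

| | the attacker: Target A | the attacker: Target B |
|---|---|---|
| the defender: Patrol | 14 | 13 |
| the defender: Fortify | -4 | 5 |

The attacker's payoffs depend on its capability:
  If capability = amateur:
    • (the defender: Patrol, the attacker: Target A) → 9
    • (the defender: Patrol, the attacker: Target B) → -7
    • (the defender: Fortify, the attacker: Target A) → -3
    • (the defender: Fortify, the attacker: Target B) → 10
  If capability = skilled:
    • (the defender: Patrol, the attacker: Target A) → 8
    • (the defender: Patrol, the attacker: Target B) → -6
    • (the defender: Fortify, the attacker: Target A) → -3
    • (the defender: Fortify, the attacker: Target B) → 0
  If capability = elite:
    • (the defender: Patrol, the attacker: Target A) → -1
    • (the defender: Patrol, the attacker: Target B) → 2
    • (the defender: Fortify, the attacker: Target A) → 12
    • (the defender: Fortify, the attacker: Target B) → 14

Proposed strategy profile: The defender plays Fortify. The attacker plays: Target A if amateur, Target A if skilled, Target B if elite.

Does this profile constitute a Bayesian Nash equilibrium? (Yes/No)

The defender plays Fortify: E[Fortify] = 2/5·(-4) + 1/5·(-4) + 2/5·(5) = -2/5; E[Patrol] = 68/5. Not best-responding. ✗
The attacker (capability amateur), facing Fortify: Target A gives -3, Target B gives 10. Proposed Target A is not best — profitable deviation exists. ✗
The attacker (capability skilled), facing Fortify: Target A gives -3, Target B gives 0. Proposed Target A is not best — profitable deviation exists. ✗
The attacker (capability elite), facing Fortify: Target A gives 12, Target B gives 14. Proposed Target B is best. ✓

No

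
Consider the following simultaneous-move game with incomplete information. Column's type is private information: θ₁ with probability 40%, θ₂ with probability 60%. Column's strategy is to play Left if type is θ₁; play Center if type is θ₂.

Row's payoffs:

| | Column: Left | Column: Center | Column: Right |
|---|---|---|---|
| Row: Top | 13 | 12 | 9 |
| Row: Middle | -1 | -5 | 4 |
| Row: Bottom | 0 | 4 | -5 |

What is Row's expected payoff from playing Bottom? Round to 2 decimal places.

2.40

Take the expectation over Column's type, weighting each type's action by its prior probability.
E[Bottom] = 0.4·0 + 0.6·4 = 0 + 2.4 = 2.4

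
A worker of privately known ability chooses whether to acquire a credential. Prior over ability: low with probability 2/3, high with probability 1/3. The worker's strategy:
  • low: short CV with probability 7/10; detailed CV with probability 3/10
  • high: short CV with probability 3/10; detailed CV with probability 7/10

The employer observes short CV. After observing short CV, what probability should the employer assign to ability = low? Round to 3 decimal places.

0.824

Apply Bayes' rule using the sender's strategy as the likelihood.
P(short CV) = (2/3)·(7/10) + (1/3)·(3/10) = 17/30
P(low | short CV) = ((2/3)·(7/10)) / (17/30) = (7/15) / (17/30) = 14/17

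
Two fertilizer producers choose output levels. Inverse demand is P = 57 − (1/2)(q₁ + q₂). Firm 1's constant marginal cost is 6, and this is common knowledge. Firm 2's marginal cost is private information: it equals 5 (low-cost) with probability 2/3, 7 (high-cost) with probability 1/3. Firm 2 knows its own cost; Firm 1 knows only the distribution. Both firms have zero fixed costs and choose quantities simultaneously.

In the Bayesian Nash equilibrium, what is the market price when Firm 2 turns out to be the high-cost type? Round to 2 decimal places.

Type-c best response for Firm 2: q₂(c) = (57 − c) − q₁/2.
Firm 1 maximizes expected profit; its first-order condition is 57 − q₁ − (1/2)E[q₂] − 6 = 0.
Substituting E[q₂] and solving: E[c₂] = 5.66667, so q₁ = (57 − 2·6 + 5.66667)/(3/2) = 33.7778.
q₂(high-cost) = 33.1111, so P = 57 − (1/2)·(33.7778 + 33.1111) = 23.5556.

23.56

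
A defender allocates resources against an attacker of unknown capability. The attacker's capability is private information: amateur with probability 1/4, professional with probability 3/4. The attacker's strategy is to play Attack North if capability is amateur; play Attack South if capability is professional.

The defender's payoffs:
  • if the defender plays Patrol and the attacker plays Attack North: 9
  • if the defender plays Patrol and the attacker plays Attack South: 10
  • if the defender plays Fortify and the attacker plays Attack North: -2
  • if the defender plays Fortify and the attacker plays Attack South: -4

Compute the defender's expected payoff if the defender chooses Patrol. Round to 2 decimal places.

E[Patrol] = 1/4·9 + 3/4·10 = 9/4 + 15/2 = 39/4

9.75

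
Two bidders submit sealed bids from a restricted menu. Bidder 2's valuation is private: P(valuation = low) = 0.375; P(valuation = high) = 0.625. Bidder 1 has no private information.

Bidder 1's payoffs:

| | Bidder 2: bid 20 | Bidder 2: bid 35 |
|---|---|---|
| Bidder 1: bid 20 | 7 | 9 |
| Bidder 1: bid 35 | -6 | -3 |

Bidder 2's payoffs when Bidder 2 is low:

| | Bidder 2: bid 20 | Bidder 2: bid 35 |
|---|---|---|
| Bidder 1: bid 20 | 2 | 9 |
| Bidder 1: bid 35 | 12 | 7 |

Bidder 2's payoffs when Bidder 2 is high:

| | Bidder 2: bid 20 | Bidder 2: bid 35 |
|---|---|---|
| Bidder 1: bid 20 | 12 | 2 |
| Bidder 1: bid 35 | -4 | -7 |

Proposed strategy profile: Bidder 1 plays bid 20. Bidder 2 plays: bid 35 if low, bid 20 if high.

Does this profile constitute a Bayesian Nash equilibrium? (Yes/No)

Yes

A profile is a BNE iff every type of every player is best-responding given beliefs about the other side.
Bidder 1 plays bid 20: E[bid 20] = 0.375·(9) + 0.625·(7) = 7.75; E[bid 35] = -4.875. Best-responding. ✓
Bidder 2 (valuation low), facing bid 20: bid 20 gives 2, bid 35 gives 9. Proposed bid 35 is best. ✓
Bidder 2 (valuation high), facing bid 20: bid 20 gives 12, bid 35 gives 2. Proposed bid 20 is best. ✓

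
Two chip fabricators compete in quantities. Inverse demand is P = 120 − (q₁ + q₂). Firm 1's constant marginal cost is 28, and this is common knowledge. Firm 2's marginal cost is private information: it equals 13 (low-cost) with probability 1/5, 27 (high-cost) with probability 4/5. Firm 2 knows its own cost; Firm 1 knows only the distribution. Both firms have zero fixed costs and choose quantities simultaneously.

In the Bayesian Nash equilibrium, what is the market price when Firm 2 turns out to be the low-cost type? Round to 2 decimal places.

Type-c best response for Firm 2: q₂(c) = (120 − c)/2 − q₁/2.
Firm 1 maximizes expected profit; its first-order condition is 120 − 2q₁ − E[q₂] − 28 = 0.
Substituting E[q₂] and solving: E[c₂] = 24.2, so q₁ = (120 − 2·28 + 24.2)/3 = 29.4.
q₂(low-cost) = 38.8, so P = 120 − (29.4 + 38.8) = 51.8.

51.80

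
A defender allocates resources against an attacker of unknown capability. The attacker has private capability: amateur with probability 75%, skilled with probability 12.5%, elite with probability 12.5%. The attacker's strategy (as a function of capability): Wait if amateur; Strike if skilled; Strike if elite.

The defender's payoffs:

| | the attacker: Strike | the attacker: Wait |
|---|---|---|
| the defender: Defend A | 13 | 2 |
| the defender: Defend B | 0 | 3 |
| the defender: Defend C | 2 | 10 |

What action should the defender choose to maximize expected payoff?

Compute the defender's expected payoff for each action, taking the expectation over the attacker's type.
E[Defend A] = 0.75·(2) + 0.125·(13) + 0.125·(13) = 4.75
E[Defend B] = 0.75·(3) + 0.125·(0) + 0.125·(0) = 2.25
E[Defend C] = 0.75·(10) + 0.125·(2) + 0.125·(2) = 8
Best response: Defend C (8 is the largest).

Defend C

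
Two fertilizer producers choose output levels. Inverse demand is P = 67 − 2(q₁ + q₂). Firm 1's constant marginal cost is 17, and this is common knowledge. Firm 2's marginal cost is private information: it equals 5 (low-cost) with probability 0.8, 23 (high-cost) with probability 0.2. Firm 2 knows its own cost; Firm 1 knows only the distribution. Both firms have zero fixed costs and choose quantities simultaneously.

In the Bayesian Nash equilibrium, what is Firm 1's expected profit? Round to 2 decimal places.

96.14

Firm 2 with cost c maximizes (67 − 2(q₁+q₂) − c)·q₂, giving q₂(c) = (67 − c − 2q₁)/4.
E[c₂] = 0.8·5 + 0.2·23 = 8.6
Firm 1's FOC against E[q₂] yields q₁ = (67 − 2·17 + E[c₂])/6 = (67 − 34 + 8.6)/6 = 6.93333.
E[P] = 67 − 2·(q₁ + E[q₂]) = 30.8667; Firm 1's expected profit = (E[P] − 17)·q₁ = (30.8667 − 17)·6.93333 = 96.1422.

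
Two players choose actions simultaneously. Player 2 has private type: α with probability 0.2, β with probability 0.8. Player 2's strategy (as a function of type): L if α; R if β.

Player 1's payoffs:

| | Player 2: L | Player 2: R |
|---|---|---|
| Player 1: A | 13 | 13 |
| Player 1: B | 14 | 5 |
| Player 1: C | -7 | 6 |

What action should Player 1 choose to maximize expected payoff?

A

E[A] = 0.2·(13) + 0.8·(13) = 13
E[B] = 0.2·(14) + 0.8·(5) = 6.8
E[C] = 0.2·(-7) + 0.8·(6) = 3.4
Best response: A (13 is the largest).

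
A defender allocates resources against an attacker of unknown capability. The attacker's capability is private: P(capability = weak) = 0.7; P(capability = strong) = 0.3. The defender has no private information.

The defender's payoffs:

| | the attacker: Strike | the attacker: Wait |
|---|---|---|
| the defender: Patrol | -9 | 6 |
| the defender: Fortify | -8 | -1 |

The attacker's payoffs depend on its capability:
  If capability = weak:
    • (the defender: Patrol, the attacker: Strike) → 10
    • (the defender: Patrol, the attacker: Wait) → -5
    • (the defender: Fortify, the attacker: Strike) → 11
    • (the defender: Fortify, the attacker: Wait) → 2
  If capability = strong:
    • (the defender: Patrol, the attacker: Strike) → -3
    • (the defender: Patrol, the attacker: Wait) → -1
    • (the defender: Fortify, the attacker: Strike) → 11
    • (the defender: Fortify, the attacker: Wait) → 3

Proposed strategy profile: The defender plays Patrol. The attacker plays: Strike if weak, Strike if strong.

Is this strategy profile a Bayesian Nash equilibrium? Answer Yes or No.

The defender plays Patrol: E[Patrol] = 0.7·(-9) + 0.3·(-9) = -9; E[Fortify] = -8. Not best-responding. ✗
The attacker (capability weak), facing Patrol: Strike gives 10, Wait gives -5. Proposed Strike is best. ✓
The attacker (capability strong), facing Patrol: Strike gives -3, Wait gives -1. Proposed Strike is not best — profitable deviation exists. ✗

No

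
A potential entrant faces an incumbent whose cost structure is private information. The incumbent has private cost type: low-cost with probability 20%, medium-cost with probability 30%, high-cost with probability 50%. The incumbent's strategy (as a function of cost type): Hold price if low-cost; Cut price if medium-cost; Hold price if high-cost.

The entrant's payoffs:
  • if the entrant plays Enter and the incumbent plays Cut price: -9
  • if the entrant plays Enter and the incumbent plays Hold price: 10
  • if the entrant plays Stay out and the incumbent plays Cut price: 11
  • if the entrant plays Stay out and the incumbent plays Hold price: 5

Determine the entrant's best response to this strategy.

Stay out

E[Enter] = 0.2·(10) + 0.3·(-9) + 0.5·(10) = 4.3
E[Stay out] = 0.2·(5) + 0.3·(11) + 0.5·(5) = 6.8
Best response: Stay out (6.8 is the largest).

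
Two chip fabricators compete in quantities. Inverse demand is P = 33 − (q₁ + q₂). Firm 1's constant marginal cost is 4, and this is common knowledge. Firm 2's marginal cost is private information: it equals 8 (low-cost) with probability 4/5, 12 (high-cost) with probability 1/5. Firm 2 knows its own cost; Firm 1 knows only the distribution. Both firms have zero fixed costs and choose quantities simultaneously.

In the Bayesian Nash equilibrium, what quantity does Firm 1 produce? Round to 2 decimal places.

Type-c best response for Firm 2: q₂(c) = (33 − c)/2 − q₁/2.
Firm 1 maximizes expected profit; its first-order condition is 33 − 2q₁ − E[q₂] − 4 = 0.
Substituting E[q₂] and solving: E[c₂] = 8.8, so q₁ = (33 − 2·4 + 8.8)/3 = 11.2667.

11.27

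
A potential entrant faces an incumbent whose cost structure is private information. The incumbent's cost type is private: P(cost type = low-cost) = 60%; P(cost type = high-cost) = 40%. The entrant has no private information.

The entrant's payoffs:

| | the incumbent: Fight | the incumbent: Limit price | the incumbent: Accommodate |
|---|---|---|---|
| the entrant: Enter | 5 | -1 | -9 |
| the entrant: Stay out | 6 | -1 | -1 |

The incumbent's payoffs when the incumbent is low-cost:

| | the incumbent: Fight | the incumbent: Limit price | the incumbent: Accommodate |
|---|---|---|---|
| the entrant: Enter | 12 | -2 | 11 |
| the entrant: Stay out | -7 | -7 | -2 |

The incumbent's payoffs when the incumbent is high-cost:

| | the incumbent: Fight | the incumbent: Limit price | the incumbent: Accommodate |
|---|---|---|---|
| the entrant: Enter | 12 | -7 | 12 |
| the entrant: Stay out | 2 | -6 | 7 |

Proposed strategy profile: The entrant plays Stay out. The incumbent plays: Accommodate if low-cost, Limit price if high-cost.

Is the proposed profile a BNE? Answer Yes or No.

No

The entrant plays Stay out: E[Stay out] = 0.6·(-1) + 0.4·(-1) = -1; E[Enter] = -5.8. Best-responding. ✓
The incumbent (cost type low-cost), facing Stay out: Fight gives -7, Limit price gives -7, Accommodate gives -2. Proposed Accommodate is best. ✓
The incumbent (cost type high-cost), facing Stay out: Fight gives 2, Limit price gives -6, Accommodate gives 7. Proposed Limit price is not best — profitable deviation exists. ✗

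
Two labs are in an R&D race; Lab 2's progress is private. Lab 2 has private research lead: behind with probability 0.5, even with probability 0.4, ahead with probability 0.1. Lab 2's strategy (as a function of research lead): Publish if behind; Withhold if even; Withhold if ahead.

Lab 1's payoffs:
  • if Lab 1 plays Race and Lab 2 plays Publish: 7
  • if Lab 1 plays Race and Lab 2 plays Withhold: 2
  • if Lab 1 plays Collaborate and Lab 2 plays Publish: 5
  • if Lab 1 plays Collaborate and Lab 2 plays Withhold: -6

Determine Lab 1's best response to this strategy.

E[Race] = 0.5·(7) + 0.4·(2) + 0.1·(2) = 4.5
E[Collaborate] = 0.5·(5) + 0.4·(-6) + 0.1·(-6) = -0.5
Best response: Race (4.5 is the largest).

Race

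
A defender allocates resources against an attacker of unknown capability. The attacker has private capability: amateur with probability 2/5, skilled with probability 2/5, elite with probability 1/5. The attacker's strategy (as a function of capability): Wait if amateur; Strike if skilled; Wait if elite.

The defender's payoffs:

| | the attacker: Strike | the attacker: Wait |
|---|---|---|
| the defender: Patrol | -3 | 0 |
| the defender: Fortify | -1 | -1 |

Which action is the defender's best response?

E[Patrol] = 2/5·(0) + 2/5·(-3) + 1/5·(0) = -6/5
E[Fortify] = 2/5·(-1) + 2/5·(-1) + 1/5·(-1) = -1
Best response: Fortify (-1 is the largest).

Fortify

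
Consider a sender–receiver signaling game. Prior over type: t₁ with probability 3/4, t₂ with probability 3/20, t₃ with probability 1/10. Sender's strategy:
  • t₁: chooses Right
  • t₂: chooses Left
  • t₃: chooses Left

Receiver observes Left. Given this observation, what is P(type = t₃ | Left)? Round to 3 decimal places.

Apply Bayes' rule using the sender's strategy as the likelihood.
P(Left) = (3/4)·0 + (3/20)·1 + (1/10)·1 = 1/4
P(t₃ | Left) = ((1/10)·1) / (1/4) = (1/10) / (1/4) = 2/5

0.400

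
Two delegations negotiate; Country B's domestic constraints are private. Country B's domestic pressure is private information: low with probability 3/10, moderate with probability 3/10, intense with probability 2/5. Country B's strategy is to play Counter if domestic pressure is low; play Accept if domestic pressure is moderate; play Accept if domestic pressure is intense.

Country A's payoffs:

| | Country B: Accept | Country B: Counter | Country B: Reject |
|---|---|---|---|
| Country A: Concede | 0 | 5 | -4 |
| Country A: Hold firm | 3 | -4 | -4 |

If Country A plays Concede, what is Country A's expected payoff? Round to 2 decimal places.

E[Concede] = 3/10·5 + 3/10·0 + 2/5·0 = 3/2 + 0 + 0 = 3/2

1.50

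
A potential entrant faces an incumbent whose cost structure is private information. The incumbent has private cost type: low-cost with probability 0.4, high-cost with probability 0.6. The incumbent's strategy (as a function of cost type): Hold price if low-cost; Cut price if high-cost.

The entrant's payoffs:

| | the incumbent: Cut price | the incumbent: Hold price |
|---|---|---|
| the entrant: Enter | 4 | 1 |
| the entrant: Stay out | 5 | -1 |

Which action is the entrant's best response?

Compute the entrant's expected payoff for each action, taking the expectation over the incumbent's type.
E[Enter] = 0.4·(1) + 0.6·(4) = 2.8
E[Stay out] = 0.4·(-1) + 0.6·(5) = 2.6
Best response: Enter (2.8 is the largest).

Enter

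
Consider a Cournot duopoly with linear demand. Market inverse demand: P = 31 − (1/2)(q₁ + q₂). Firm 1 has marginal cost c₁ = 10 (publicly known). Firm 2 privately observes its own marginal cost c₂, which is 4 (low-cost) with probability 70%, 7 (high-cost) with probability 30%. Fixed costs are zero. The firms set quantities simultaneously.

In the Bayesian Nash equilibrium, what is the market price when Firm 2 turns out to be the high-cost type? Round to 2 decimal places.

16.35

Type-c best response for Firm 2: q₂(c) = (31 − c) − q₁/2.
Firm 1 maximizes expected profit; its first-order condition is 31 − q₁ − (1/2)E[q₂] − 10 = 0.
Substituting E[q₂] and solving: E[c₂] = 4.9, so q₁ = (31 − 2·10 + 4.9)/(3/2) = 10.6.
q₂(high-cost) = 18.7, so P = 31 − (1/2)·(10.6 + 18.7) = 16.35.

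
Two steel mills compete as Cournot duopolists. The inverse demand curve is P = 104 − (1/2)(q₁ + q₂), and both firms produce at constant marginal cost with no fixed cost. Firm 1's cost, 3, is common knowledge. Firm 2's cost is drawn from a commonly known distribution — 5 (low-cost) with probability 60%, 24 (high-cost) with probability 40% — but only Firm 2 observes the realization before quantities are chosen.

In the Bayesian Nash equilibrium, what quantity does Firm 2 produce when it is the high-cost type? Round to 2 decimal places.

43.13

Firm 2 with cost c maximizes (104 − (1/2)(q₁+q₂) − c)·q₂, giving q₂(c) = (104 − c − (1/2)q₁).
E[c₂] = 0.6·5 + 0.4·24 = 12.6
Firm 1's FOC against E[q₂] yields q₁ = (104 − 2·3 + E[c₂])/(3/2) = (104 − 6 + 12.6)/(3/2) = 73.7333.
q₂(high-cost) = (104 − 24 − (1/2)·73.7333) = 43.1333.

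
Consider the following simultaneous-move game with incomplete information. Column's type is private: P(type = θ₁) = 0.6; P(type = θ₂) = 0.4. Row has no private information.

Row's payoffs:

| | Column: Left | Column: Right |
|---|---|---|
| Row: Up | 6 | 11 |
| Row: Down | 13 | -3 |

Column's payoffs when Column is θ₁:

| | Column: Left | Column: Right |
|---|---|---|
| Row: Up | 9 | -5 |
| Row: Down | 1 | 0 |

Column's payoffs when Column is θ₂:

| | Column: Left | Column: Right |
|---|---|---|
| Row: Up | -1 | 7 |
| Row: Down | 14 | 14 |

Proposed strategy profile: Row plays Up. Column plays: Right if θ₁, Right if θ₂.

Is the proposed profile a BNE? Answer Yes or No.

Row plays Up: E[Up] = 0.6·(11) + 0.4·(11) = 11; E[Down] = -3. Best-responding. ✓
Column (type θ₁), facing Up: Left gives 9, Right gives -5. Proposed Right is not best — profitable deviation exists. ✗
Column (type θ₂), facing Up: Left gives -1, Right gives 7. Proposed Right is best. ✓

No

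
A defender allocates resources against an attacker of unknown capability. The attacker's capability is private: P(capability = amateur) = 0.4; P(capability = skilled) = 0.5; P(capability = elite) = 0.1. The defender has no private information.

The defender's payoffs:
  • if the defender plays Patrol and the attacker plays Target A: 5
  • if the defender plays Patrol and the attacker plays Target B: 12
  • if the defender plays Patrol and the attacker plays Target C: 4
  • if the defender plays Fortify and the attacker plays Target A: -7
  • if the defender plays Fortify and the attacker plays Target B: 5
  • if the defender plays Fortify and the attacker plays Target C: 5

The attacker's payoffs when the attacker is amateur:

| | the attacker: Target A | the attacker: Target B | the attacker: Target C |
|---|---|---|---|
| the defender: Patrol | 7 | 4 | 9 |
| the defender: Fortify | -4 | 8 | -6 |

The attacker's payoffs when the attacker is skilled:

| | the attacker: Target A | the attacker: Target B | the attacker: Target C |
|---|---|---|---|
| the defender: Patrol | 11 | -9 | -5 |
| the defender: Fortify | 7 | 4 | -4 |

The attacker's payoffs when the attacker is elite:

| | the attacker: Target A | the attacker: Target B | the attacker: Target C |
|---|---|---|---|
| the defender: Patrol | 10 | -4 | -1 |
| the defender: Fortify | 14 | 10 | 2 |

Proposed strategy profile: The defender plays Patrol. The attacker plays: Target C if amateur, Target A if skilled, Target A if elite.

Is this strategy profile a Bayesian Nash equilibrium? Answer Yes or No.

Yes

A profile is a BNE iff every type of every player is best-responding given beliefs about the other side.
The defender plays Patrol: E[Patrol] = 0.4·(4) + 0.5·(5) + 0.1·(5) = 4.6; E[Fortify] = -2.2. Best-responding. ✓
The attacker (capability amateur), facing Patrol: Target A gives 7, Target B gives 4, Target C gives 9. Proposed Target C is best. ✓
The attacker (capability skilled), facing Patrol: Target A gives 11, Target B gives -9, Target C gives -5. Proposed Target A is best. ✓
The attacker (capability elite), facing Patrol: Target A gives 10, Target B gives -4, Target C gives -1. Proposed Target A is best. ✓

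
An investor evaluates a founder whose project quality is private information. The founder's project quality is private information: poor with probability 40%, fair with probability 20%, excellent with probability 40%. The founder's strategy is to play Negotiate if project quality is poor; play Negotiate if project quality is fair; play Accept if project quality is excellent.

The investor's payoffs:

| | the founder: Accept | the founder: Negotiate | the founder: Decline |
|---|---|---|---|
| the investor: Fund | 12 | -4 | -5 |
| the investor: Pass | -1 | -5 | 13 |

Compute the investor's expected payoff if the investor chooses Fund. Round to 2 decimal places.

E[Fund] = 0.4·(-4) + 0.2·(-4) + 0.4·12 = (-1.6) + (-0.8) + 4.8 = 2.4

2.40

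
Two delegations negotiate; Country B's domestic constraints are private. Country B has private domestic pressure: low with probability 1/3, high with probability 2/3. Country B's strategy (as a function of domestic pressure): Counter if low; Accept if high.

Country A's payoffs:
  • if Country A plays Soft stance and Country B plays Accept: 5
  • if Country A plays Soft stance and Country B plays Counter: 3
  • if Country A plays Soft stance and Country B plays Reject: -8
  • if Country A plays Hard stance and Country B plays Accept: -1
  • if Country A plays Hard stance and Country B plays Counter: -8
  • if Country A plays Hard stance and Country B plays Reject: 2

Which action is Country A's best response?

Soft stance

Compute Country A's expected payoff for each action, taking the expectation over Country B's type.
E[Soft stance] = 1/3·(3) + 2/3·(5) = 13/3
E[Hard stance] = 1/3·(-8) + 2/3·(-1) = -10/3
Best response: Soft stance (13/3 is the largest).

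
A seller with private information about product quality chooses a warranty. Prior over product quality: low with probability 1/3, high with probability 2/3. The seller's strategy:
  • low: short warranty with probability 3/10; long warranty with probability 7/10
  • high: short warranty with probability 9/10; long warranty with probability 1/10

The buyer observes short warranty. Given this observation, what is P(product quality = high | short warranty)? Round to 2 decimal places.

P(short warranty) = (1/3)·(3/10) + (2/3)·(9/10) = 7/10
P(high | short warranty) = ((2/3)·(9/10)) / (7/10) = (3/5) / (7/10) = 6/7

0.86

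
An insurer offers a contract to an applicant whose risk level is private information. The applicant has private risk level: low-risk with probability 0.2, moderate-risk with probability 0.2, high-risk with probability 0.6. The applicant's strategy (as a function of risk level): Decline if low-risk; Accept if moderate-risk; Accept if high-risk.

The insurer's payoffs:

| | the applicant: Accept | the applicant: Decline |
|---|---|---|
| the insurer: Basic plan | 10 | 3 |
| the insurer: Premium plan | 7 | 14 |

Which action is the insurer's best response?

Basic plan

E[Basic plan] = 0.2·(3) + 0.2·(10) + 0.6·(10) = 8.6
E[Premium plan] = 0.2·(14) + 0.2·(7) + 0.6·(7) = 8.4
Best response: Basic plan (8.6 is the largest).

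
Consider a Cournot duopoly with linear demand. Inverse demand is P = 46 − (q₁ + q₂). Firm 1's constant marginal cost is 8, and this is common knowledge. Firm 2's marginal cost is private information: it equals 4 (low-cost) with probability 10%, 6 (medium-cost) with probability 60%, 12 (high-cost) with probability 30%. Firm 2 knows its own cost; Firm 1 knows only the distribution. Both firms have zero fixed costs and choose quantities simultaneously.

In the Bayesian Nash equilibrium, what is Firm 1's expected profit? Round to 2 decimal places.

Type-c best response for Firm 2: q₂(c) = (46 − c)/2 − q₁/2.
Firm 1 maximizes expected profit; its first-order condition is 46 − 2q₁ − E[q₂] − 8 = 0.
Substituting E[q₂] and solving: E[c₂] = 7.6, so q₁ = (46 − 2·8 + 7.6)/3 = 12.5333.
E[P] = 46 − (q₁ + E[q₂]) = 20.5333; Firm 1's expected profit = (E[P] − 8)·q₁ = (20.5333 − 8)·12.5333 = 157.084.

157.08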